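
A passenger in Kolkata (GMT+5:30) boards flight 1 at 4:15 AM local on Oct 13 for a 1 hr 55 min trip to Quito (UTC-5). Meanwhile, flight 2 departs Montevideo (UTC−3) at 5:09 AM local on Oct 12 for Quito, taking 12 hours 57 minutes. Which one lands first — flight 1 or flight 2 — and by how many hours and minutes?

the second, by 3 hours 34 minutes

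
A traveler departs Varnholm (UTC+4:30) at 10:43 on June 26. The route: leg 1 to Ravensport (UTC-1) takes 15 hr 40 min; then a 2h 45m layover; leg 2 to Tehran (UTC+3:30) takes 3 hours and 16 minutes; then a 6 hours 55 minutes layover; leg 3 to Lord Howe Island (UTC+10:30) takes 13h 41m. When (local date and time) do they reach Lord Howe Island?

11:00 on June 28

Convert departure to UTC: 10:43 − 4:30 = 06:13 UTC on Jun 26.
Add 15 hours and 40 minutes leg 1 → 21:53 UTC.
Add 2 hours 45 minutes layover in Ravensport → 00:38 UTC (Jun 27).
Add 3 hours and 16 minutes leg 2 → 03:54 UTC.
Add 6 hours and 55 minutes layover in Tehran → 10:49 UTC.
Add 13 hours 41 minutes leg 3 → 00:30 UTC (Jun 28).
Lord Howe Island is UTC+10:30, so local arrival = 00:30 + 10:30 = 11:00 on Jun 28.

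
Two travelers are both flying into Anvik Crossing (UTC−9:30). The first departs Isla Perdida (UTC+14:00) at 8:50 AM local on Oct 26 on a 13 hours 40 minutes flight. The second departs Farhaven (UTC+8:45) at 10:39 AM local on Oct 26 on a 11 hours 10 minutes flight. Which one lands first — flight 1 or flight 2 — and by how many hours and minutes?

the first, by 4 hours 34 minutes

Flight 1 in UTC: 8:50 AM − 14:00 = 6:50 PM on Oct 25.
+13 hours 40 minutes → arrive 8:30 AM UTC on Oct 26.
Flight 2 in UTC: 10:39 AM − 8:45 = 1:54 AM on Oct 26.
+11 hours and 10 minutes → arrive 1:04 PM UTC on Oct 26.
Flight 1 lands earlier by 4 hours 34 minutes.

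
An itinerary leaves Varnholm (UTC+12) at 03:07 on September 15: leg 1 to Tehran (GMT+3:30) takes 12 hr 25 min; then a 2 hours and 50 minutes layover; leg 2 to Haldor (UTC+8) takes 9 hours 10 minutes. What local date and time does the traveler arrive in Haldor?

Convert departure to UTC: 03:07 − 12:00 = 15:07 UTC on Sep 14.
Add 12 hours 25 minutes leg 1 → 03:32 UTC (Sep 15).
Add 2 hours and 50 minutes layover in Tehran → 06:22 UTC.
Add 9 hours and 10 minutes leg 2 → 15:32 UTC.
Haldor is UTC+8:00, so local arrival = 15:32 + 8:00 = 23:32 on Sep 15.

23:32 on September 15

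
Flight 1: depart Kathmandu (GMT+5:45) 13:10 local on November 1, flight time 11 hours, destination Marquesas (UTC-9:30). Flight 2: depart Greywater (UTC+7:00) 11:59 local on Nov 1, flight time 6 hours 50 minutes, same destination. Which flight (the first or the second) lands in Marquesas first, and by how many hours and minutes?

Flight 1 in UTC: 13:10 − 5:45 = 07:25 on Nov 1.
+11 hours → arrive 18:25 UTC on Nov 1.
Flight 2 in UTC: 11:59 − 7:00 = 04:59 on Nov 1.
+6 hours 50 minutes → arrive 11:49 UTC on Nov 1.
Flight 2 lands earlier by 6 hours 36 minutes.

the second, by 6 hours 36 minutes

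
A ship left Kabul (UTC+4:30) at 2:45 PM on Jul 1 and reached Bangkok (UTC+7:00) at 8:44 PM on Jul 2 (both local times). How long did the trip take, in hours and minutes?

27 hours 29 minutes

Departure in UTC: 2:45 PM − 4:30 = 10:15 AM on Jul 1.
Arrival in UTC: 8:44 PM − 7:00 = 1:44 PM on Jul 2.
Elapsed = 1:44 PM − 10:15 AM (+1 day) = 27 hours 29 minutes.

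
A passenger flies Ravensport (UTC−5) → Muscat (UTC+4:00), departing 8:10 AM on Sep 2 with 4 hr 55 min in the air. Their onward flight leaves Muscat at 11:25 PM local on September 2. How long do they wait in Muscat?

Convert departure to UTC: 8:10 AM + 5:00 = 1:10 PM UTC on Sep 2.
Add 4 hours 55 minutes flight time → 6:05 PM UTC.
Muscat is UTC+4:00, so local arrival = 6:05 PM + 4:00 = 10:05 PM on Sep 2.
Layover = 11:25 PM − 10:05 PM = 1 hour 20 minutes.

1 hour 20 minutes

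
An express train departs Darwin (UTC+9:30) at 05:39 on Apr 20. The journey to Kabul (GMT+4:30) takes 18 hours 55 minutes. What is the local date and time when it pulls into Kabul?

19:34 on April 20

Convert departure to UTC: 05:39 − 9:30 = 20:09 UTC on Apr 19.
Add 18 hours and 55 minutes travel time → 15:04 UTC (Apr 20).
Kabul is UTC+4:30, so local arrival = 15:04 + 4:30 = 19:34 on Apr 20.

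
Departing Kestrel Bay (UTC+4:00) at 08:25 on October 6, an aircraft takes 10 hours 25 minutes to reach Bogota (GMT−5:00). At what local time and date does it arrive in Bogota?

Convert departure to UTC: 08:25 − 4:00 = 04:25 UTC on Oct 6.
Add 10 hours and 25 minutes travel time → 14:50 UTC.
Bogota is UTC−5:00, so local arrival = 14:50 − 5:00 = 09:50 on Oct 6.

09:50 on October 6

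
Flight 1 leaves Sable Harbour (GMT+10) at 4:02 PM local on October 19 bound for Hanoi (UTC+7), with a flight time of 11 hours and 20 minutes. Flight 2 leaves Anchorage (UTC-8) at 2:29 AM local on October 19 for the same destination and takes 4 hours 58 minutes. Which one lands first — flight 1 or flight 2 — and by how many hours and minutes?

the second, by 1 hour 55 minutes

Flight 1 in UTC: 4:02 PM − 10:00 = 6:02 AM on Oct 19.
+11 hours and 20 minutes → arrive 5:22 PM UTC on Oct 19.
Flight 2 in UTC: 2:29 AM + 8:00 = 10:29 AM on Oct 19.
+4 hours and 58 minutes → arrive 3:27 PM UTC on Oct 19.
Flight 2 lands earlier by 1 hour 55 minutes.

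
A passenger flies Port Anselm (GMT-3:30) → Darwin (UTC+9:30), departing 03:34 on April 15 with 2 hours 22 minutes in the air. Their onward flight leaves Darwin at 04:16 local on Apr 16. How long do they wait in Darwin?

Convert departure to UTC: 03:34 + 3:30 = 07:04 UTC on Apr 15.
Add 2 hours 22 minutes flight time → 09:26 UTC.
Darwin is UTC+9:30, so local arrival = 09:26 + 9:30 = 18:56 on Apr 15.
Layover = 04:16 − 18:56 (+1 day) = 9 hours 20 minutes.

9 hours 20 minutes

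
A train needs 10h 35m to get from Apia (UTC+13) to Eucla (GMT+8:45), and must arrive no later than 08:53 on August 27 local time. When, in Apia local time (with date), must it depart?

Target arrival in UTC: 08:53 − 8:45 = 00:08 on Aug 27.
Subtract 10 hours and 35 minutes → departure 13:33 UTC on Aug 26.
Apia is UTC+13:00: 13:33 + 13:00 = 02:33 on Aug 27.

02:33 on August 27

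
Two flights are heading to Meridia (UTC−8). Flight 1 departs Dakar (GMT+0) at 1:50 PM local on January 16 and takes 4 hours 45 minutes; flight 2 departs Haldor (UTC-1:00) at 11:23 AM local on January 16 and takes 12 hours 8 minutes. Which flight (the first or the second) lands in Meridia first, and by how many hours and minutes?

the first, by 5 hours 56 minutes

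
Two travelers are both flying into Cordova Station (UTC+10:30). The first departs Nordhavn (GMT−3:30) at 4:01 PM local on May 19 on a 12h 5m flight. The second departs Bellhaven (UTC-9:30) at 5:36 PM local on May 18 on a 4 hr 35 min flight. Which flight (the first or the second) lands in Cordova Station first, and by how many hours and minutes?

the second, by 23 hours 55 minutes

Flight 1 in UTC: 4:01 PM + 3:30 = 7:31 PM on May 19.
+12 hours and 5 minutes → arrive 7:36 AM UTC on May 20.
Flight 2 in UTC: 5:36 PM + 9:30 = 3:06 AM on May 19.
+4 hours 35 minutes → arrive 7:41 AM UTC on May 19.
Flight 2 lands earlier by 23 hours 55 minutes.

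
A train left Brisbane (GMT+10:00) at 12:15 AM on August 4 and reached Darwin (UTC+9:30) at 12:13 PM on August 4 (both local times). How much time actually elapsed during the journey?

12 hours 28 minutes

Departure in UTC: 12:15 AM − 10:00 = 2:15 PM on Aug 3.
Arrival in UTC: 12:13 PM − 9:30 = 2:43 AM on Aug 4.
Elapsed = 2:43 AM − 2:15 PM (+1 day) = 12 hours 28 minutes.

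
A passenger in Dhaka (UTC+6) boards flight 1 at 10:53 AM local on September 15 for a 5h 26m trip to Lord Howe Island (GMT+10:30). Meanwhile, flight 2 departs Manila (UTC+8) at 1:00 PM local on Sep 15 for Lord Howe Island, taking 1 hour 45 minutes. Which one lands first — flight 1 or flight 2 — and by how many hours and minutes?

Flight 1 in UTC: 10:53 AM − 6:00 = 4:53 AM on Sep 15.
+5 hours and 26 minutes → arrive 10:19 AM UTC on Sep 15.
Flight 2 in UTC: 1:00 PM − 8:00 = 5:00 AM on Sep 15.
+1 hour 45 minutes → arrive 6:45 AM UTC on Sep 15.
Flight 2 lands earlier by 3 hours 34 minutes.

the second, by 3 hours 34 minutes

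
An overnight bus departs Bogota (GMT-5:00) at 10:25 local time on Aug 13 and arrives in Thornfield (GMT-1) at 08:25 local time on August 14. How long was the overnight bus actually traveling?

18 hours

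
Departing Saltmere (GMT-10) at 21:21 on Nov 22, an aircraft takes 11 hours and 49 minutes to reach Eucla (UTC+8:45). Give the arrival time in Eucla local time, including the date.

03:55 on November 24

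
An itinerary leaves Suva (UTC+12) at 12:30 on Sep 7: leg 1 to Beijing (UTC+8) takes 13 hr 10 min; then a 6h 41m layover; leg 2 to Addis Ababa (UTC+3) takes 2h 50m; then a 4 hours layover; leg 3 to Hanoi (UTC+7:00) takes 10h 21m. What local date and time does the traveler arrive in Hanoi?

20:32 on Sep 8

Convert departure to UTC: 12:30 − 12:00 = 00:30 UTC on Sep 7.
Add 13 hours and 10 minutes leg 1 → 13:40 UTC.
Add 6 hours 41 minutes layover in Beijing → 20:21 UTC.
Add 2 hours and 50 minutes leg 2 → 23:11 UTC.
Add 4 hours layover in Addis Ababa → 03:11 UTC (Sep 8).
Add 10 hours and 21 minutes leg 3 → 13:32 UTC.
Hanoi is UTC+7:00, so local arrival = 13:32 + 7:00 = 20:32 on Sep 8.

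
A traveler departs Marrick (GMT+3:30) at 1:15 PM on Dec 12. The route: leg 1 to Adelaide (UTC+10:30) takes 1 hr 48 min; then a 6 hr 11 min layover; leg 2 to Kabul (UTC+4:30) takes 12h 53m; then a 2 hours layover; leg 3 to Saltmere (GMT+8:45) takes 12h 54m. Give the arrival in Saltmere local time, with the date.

Convert departure to UTC: 1:15 PM − 3:30 = 9:45 AM UTC on Dec 12.
Add 1 hour and 48 minutes leg 1 → 11:33 AM UTC.
Add 6 hours and 11 minutes layover in Adelaide → 5:44 PM UTC.
Add 12 hours 53 minutes leg 2 → 6:37 AM UTC (Dec 13).
Add 2 hours layover in Kabul → 8:37 AM UTC.
Add 12 hours and 54 minutes leg 3 → 9:31 PM UTC.
Saltmere is UTC+8:45, so local arrival = 9:31 PM + 8:45 = 6:16 AM on Dec 14.

6:16 AM on December 14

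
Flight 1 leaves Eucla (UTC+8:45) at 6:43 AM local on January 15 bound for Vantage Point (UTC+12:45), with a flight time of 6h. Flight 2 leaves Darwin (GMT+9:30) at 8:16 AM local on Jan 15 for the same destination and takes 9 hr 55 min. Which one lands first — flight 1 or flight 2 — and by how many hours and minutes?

Flight 1 in UTC: 6:43 AM − 8:45 = 9:58 PM on Jan 14.
+6 hours → arrive 3:58 AM UTC on Jan 15.
Flight 2 in UTC: 8:16 AM − 9:30 = 10:46 PM on Jan 14.
+9 hours 55 minutes → arrive 8:41 AM UTC on Jan 15.
Flight 1 lands earlier by 4 hours 43 minutes.

the first, by 4 hours 43 minutes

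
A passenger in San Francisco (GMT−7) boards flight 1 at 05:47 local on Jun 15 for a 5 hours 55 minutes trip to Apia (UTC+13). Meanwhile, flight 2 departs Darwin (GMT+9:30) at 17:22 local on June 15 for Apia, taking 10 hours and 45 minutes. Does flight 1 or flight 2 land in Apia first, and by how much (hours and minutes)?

Flight 1 in UTC: 05:47 + 7:00 = 12:47 on Jun 15.
+5 hours 55 minutes → arrive 18:42 UTC on Jun 15.
Flight 2 in UTC: 17:22 − 9:30 = 07:52 on Jun 15.
+10 hours 45 minutes → arrive 18:37 UTC on Jun 15.
Flight 2 lands earlier by 5 minutes.

the second, by 5 minutes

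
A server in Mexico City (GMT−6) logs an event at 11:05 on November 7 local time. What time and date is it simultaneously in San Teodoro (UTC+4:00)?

21:05 on November 7

San Teodoro is 10:00 ahead of Mexico City.
Shift by the zone difference: 11:05 + 10:00 = 21:05 on Nov 7 in San Teodoro.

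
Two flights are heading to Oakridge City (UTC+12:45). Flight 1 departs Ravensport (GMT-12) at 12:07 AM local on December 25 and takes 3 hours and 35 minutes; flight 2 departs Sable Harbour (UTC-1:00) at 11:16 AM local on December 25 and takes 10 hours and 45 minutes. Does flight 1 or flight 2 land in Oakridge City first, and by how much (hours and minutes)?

Flight 1 in UTC: 12:07 AM + 12:00 = 12:07 PM on Dec 25.
+3 hours 35 minutes → arrive 3:42 PM UTC on Dec 25.
Flight 2 in UTC: 11:16 AM + 1:00 = 12:16 PM on Dec 25.
+10 hours 45 minutes → arrive 11:01 PM UTC on Dec 25.
Flight 1 lands earlier by 7 hours 19 minutes.

the first, by 7 hours 19 minutes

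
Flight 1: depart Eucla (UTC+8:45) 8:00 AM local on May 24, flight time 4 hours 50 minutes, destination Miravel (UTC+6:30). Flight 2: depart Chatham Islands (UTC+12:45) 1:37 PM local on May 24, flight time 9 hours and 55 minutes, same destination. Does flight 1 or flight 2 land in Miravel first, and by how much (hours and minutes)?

the first, by 6 hours 42 minutes

Flight 1 in UTC: 8:00 AM − 8:45 = 11:15 PM on May 23.
+4 hours 50 minutes → arrive 4:05 AM UTC on May 24.
Flight 2 in UTC: 1:37 PM − 12:45 = 12:52 AM on May 24.
+9 hours and 55 minutes → arrive 10:47 AM UTC on May 24.
Flight 1 lands earlier by 6 hours 42 minutes.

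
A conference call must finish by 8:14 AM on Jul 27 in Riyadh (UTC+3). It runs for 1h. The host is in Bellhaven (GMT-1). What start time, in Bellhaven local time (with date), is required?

Target end time in UTC: 8:14 AM − 3:00 = 5:14 AM on Jul 27.
Subtract 1 hour → start 4:14 AM UTC on Jul 27.
Bellhaven is UTC−1:00: 4:14 AM − 1:00 = 3:14 AM on Jul 27.

3:14 AM on Jul 27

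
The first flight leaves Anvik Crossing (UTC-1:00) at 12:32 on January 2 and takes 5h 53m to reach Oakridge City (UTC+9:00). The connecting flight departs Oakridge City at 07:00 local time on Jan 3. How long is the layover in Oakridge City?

2 hours 35 minutes

Convert departure to UTC: 12:32 + 1:00 = 13:32 UTC on Jan 2.
Add 5 hours 53 minutes flight time → 19:25 UTC.
Oakridge City is UTC+9:00, so local arrival = 19:25 + 9:00 = 04:25 on Jan 3.
Layover = 07:00 − 04:25 = 2 hours 35 minutes.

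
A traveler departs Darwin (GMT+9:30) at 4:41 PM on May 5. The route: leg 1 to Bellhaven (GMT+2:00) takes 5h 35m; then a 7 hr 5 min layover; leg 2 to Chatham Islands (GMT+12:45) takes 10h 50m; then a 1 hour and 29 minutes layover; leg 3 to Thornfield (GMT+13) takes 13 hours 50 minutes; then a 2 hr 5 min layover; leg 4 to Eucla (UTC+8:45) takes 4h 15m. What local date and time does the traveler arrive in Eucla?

Convert departure to UTC: 4:41 PM − 9:30 = 7:11 AM UTC on May 5.
Add 5 hours and 35 minutes leg 1 → 12:46 PM UTC.
Add 7 hours 5 minutes layover in Bellhaven → 7:51 PM UTC.
Add 10 hours 50 minutes leg 2 → 6:41 AM UTC (May 6).
Add 1 hour 29 minutes layover in Chatham Islands → 8:10 AM UTC.
Add 13 hours and 50 minutes leg 3 → 10:00 PM UTC.
Add 2 hours and 5 minutes layover in Thornfield → 12:05 AM UTC (May 7).
Add 4 hours 15 minutes leg 4 → 4:20 AM UTC.
Eucla is UTC+8:45, so local arrival = 4:20 AM + 8:45 = 1:05 PM on May 7.

1:05 PM on May 7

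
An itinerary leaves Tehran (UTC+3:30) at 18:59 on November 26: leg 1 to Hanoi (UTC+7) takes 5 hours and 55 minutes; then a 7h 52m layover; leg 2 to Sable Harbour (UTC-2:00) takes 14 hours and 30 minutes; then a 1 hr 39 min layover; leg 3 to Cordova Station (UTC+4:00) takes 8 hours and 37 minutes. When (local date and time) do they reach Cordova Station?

10:02 on Nov 28

Convert departure to UTC: 18:59 − 3:30 = 15:29 UTC on Nov 26.
Add 5 hours and 55 minutes leg 1 → 21:24 UTC.
Add 7 hours 52 minutes layover in Hanoi → 05:16 UTC (Nov 27).
Add 14 hours and 30 minutes leg 2 → 19:46 UTC.
Add 1 hour and 39 minutes layover in Sable Harbour → 21:25 UTC.
Add 8 hours 37 minutes leg 3 → 06:02 UTC (Nov 28).
Cordova Station is UTC+4:00, so local arrival = 06:02 + 4:00 = 10:02 on Nov 28.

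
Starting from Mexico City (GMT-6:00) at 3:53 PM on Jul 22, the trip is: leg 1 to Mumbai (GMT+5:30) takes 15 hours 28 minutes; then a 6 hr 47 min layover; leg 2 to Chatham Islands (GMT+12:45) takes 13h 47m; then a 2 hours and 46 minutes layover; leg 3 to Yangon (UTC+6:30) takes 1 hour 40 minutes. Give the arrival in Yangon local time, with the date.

8:51 PM on July 24

Convert departure to UTC: 3:53 PM + 6:00 = 9:53 PM UTC on Jul 22.
Add 15 hours 28 minutes leg 1 → 1:21 PM UTC (Jul 23).
Add 6 hours and 47 minutes layover in Mumbai → 8:08 PM UTC.
Add 13 hours and 47 minutes leg 2 → 9:55 AM UTC (Jul 24).
Add 2 hours and 46 minutes layover in Chatham Islands → 12:41 PM UTC.
Add 1 hour and 40 minutes leg 3 → 2:21 PM UTC.
Yangon is UTC+6:30, so local arrival = 2:21 PM + 6:30 = 8:51 PM on Jul 24.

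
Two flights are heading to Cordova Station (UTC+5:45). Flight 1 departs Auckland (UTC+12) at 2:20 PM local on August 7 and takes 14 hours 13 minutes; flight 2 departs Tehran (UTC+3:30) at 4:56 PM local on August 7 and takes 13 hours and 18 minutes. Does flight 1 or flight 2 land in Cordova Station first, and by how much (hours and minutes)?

the first, by 10 hours 11 minutes

Flight 1 in UTC: 2:20 PM − 12:00 = 2:20 AM on Aug 7.
+14 hours 13 minutes → arrive 4:33 PM UTC on Aug 7.
Flight 2 in UTC: 4:56 PM − 3:30 = 1:26 PM on Aug 7.
+13 hours 18 minutes → arrive 2:44 AM UTC on Aug 8.
Flight 1 lands earlier by 10 hours 11 minutes.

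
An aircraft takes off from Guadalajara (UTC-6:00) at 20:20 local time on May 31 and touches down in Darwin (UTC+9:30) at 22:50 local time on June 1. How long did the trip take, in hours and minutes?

Departure in UTC: 20:20 + 6:00 = 02:20 on Jun 1.
Arrival in UTC: 22:50 − 9:30 = 13:20 on Jun 1.
Elapsed = 13:20 − 02:20 = 11 hours.

11 hours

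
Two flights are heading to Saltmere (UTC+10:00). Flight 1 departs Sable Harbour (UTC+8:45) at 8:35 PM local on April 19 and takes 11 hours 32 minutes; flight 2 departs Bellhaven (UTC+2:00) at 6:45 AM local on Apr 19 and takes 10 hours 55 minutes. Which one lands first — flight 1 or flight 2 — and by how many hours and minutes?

Flight 1 in UTC: 8:35 PM − 8:45 = 11:50 AM on Apr 19.
+11 hours 32 minutes → arrive 11:22 PM UTC on Apr 19.
Flight 2 in UTC: 6:45 AM − 2:00 = 4:45 AM on Apr 19.
+10 hours 55 minutes → arrive 3:40 PM UTC on Apr 19.
Flight 2 lands earlier by 7 hours 42 minutes.

the second, by 7 hours 42 minutes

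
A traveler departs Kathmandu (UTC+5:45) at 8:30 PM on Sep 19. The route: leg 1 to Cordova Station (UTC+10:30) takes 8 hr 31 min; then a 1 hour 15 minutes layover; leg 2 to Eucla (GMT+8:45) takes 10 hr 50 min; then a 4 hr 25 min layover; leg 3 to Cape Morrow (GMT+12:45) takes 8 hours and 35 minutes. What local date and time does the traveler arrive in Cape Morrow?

Convert departure to UTC: 8:30 PM − 5:45 = 2:45 PM UTC on Sep 19.
Add 8 hours 31 minutes leg 1 → 11:16 PM UTC.
Add 1 hour and 15 minutes layover in Cordova Station → 12:31 AM UTC (Sep 20).
Add 10 hours and 50 minutes leg 2 → 11:21 AM UTC.
Add 4 hours 25 minutes layover in Eucla → 3:46 PM UTC.
Add 8 hours 35 minutes leg 3 → 12:21 AM UTC (Sep 21).
Cape Morrow is UTC+12:45, so local arrival = 12:21 AM + 12:45 = 1:06 PM on Sep 21.

1:06 PM on September 21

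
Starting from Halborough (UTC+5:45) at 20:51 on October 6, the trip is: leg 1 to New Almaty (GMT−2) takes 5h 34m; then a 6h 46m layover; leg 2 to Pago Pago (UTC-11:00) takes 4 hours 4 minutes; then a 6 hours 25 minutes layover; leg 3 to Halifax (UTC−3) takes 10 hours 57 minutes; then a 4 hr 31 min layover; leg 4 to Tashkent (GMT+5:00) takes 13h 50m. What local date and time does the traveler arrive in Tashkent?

Convert departure to UTC: 20:51 − 5:45 = 15:06 UTC on Oct 6.
Add 5 hours and 34 minutes leg 1 → 20:40 UTC.
Add 6 hours and 46 minutes layover in New Almaty → 03:26 UTC (Oct 7).
Add 4 hours and 4 minutes leg 2 → 07:30 UTC.
Add 6 hours and 25 minutes layover in Pago Pago → 13:55 UTC.
Add 10 hours 57 minutes leg 3 → 00:52 UTC (Oct 8).
Add 4 hours and 31 minutes layover in Halifax → 05:23 UTC.
Add 13 hours and 50 minutes leg 4 → 19:13 UTC.
Tashkent is UTC+5:00, so local arrival = 19:13 + 5:00 = 00:13 on Oct 9.

00:13 on October 9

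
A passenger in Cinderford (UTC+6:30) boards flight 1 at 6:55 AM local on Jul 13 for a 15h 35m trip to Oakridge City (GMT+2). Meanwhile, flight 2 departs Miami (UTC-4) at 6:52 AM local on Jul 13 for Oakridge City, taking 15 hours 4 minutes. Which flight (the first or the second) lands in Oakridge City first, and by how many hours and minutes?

Flight 1 in UTC: 6:55 AM − 6:30 = 12:25 AM on Jul 13.
+15 hours 35 minutes → arrive 4:00 PM UTC on Jul 13.
Flight 2 in UTC: 6:52 AM + 4:00 = 10:52 AM on Jul 13.
+15 hours 4 minutes → arrive 1:56 AM UTC on Jul 14.
Flight 1 lands earlier by 9 hours 56 minutes.

the first, by 9 hours 56 minutes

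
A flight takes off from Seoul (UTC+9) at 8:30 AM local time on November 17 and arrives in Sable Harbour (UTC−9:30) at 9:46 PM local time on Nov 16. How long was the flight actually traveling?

7 hours 46 minutes

Sable Harbour is 18:30 behind Seoul.
Clock-face elapsed time (ignoring zones) is −10 hours 44 minutes.
Actual elapsed = −10 hours 44 minutes + 18:30 = 7 hours 46 minutes.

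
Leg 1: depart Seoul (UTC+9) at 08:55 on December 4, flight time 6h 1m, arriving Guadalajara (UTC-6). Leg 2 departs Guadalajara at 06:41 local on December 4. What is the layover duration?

Convert departure to UTC: 08:55 − 9:00 = 23:55 UTC on Dec 3.
Add 6 hours 1 minute flight time → 05:56 UTC (Dec 4).
Guadalajara is UTC−6:00, so local arrival = 05:56 − 6:00 = 23:56 on Dec 3.
Layover = 06:41 − 23:56 (+1 day) = 6 hours 45 minutes.

6 hours 45 minutes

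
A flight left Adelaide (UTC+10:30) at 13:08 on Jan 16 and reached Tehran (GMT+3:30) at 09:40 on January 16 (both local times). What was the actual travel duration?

3 hours 32 minutes

Tehran is 7:00 behind Adelaide.
Clock-face elapsed time (ignoring zones) is −3 hours 28 minutes.
Actual elapsed = −3 hours 28 minutes + 7:00 = 3 hours 32 minutes.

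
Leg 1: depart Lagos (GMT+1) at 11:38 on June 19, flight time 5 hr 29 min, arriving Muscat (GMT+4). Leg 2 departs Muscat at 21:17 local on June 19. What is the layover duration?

1 hour 10 minutes

Convert departure to UTC: 11:38 − 1:00 = 10:38 UTC on Jun 19.
Add 5 hours and 29 minutes flight time → 16:07 UTC.
Muscat is UTC+4:00, so local arrival = 16:07 + 4:00 = 20:07 on Jun 19.
Layover = 21:17 − 20:07 = 1 hour 10 minutes.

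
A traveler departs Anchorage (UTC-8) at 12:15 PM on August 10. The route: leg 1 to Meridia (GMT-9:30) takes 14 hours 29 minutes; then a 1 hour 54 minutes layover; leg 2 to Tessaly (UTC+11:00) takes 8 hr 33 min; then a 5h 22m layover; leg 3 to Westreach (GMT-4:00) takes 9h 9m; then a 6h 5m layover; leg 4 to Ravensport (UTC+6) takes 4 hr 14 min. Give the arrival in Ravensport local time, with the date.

Convert departure to UTC: 12:15 PM + 8:00 = 8:15 PM UTC on Aug 10.
Add 14 hours 29 minutes leg 1 → 10:44 AM UTC (Aug 11).
Add 1 hour 54 minutes layover in Meridia → 12:38 PM UTC.
Add 8 hours and 33 minutes leg 2 → 9:11 PM UTC.
Add 5 hours and 22 minutes layover in Tessaly → 2:33 AM UTC (Aug 12).
Add 9 hours 9 minutes leg 3 → 11:42 AM UTC.
Add 6 hours 5 minutes layover in Westreach → 5:47 PM UTC.
Add 4 hours 14 minutes leg 4 → 10:01 PM UTC.
Ravensport is UTC+6:00, so local arrival = 10:01 PM + 6:00 = 4:01 AM on Aug 13.

4:01 AM on Aug 13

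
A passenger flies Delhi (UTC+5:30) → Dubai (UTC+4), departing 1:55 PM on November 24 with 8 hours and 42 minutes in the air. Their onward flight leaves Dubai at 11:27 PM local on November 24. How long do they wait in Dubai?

Convert departure to UTC: 1:55 PM − 5:30 = 8:25 AM UTC on Nov 24.
Add 8 hours 42 minutes flight time → 5:07 PM UTC.
Dubai is UTC+4:00, so local arrival = 5:07 PM + 4:00 = 9:07 PM on Nov 24.
Layover = 11:27 PM − 9:07 PM = 2 hours 20 minutes.

2 hours 20 minutes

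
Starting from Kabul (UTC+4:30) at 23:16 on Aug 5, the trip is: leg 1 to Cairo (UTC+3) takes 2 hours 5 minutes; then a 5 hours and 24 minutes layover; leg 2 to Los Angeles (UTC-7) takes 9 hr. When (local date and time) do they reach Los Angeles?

04:15 on August 6

Convert departure to UTC: 23:16 − 4:30 = 18:46 UTC on Aug 5.
Add 2 hours 5 minutes leg 1 → 20:51 UTC.
Add 5 hours 24 minutes layover in Cairo → 02:15 UTC (Aug 6).
Add 9 hours leg 2 → 11:15 UTC.
Los Angeles is UTC−7:00, so local arrival = 11:15 − 7:00 = 04:15 on Aug 6.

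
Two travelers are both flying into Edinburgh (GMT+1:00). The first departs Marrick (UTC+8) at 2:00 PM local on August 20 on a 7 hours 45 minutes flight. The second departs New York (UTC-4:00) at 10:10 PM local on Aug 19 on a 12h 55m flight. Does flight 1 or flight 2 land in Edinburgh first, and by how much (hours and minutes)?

Flight 1 in UTC: 2:00 PM − 8:00 = 6:00 AM on Aug 20.
+7 hours 45 minutes → arrive 1:45 PM UTC on Aug 20.
Flight 2 in UTC: 10:10 PM + 4:00 = 2:10 AM on Aug 20.
+12 hours 55 minutes → arrive 3:05 PM UTC on Aug 20.
Flight 1 lands earlier by 1 hour 20 minutes.

the first, by 1 hour 20 minutes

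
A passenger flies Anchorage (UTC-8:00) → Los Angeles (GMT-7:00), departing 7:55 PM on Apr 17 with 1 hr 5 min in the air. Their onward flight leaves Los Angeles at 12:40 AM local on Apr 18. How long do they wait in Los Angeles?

Convert departure to UTC: 7:55 PM + 8:00 = 3:55 AM UTC on Apr 18.
Add 1 hour and 5 minutes flight time → 5:00 AM UTC.
Los Angeles is UTC−7:00, so local arrival = 5:00 AM − 7:00 = 10:00 PM on Apr 17.
Layover = 12:40 AM − 10:00 PM (+1 day) = 2 hours 40 minutes.

2 hours 40 minutes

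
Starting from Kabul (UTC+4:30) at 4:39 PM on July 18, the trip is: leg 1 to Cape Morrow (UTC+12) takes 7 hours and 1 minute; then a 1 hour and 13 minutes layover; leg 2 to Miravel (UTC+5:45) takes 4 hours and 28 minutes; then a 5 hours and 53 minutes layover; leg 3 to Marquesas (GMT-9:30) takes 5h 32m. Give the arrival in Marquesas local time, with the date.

2:46 AM on July 19

Convert departure to UTC: 4:39 PM − 4:30 = 12:09 PM UTC on Jul 18.
Add 7 hours and 1 minute leg 1 → 7:10 PM UTC.
Add 1 hour 13 minutes layover in Cape Morrow → 8:23 PM UTC.
Add 4 hours 28 minutes leg 2 → 12:51 AM UTC (Jul 19).
Add 5 hours and 53 minutes layover in Miravel → 6:44 AM UTC.
Add 5 hours 32 minutes leg 3 → 12:16 PM UTC.
Marquesas is UTC−9:30, so local arrival = 12:16 PM − 9:30 = 2:46 AM on Jul 19.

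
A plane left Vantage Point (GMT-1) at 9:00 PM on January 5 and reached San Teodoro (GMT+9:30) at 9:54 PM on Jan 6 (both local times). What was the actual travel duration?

14 hours 24 minutes

Departure in UTC: 9:00 PM + 1:00 = 10:00 PM on Jan 5.
Arrival in UTC: 9:54 PM − 9:30 = 12:24 PM on Jan 6.
Elapsed = 12:24 PM − 10:00 PM (+1 day) = 14 hours 24 minutes.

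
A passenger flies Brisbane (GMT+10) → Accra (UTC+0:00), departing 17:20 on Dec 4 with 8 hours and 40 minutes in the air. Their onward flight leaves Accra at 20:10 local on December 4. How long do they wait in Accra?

Convert departure to UTC: 17:20 − 10:00 = 07:20 UTC on Dec 4.
Add 8 hours and 40 minutes flight time → 16:00 UTC.
Accra is UTC+0, so local arrival is the same: 16:00 on Dec 4.
Layover = 20:10 − 16:00 = 4 hours 10 minutes.

4 hours 10 minutes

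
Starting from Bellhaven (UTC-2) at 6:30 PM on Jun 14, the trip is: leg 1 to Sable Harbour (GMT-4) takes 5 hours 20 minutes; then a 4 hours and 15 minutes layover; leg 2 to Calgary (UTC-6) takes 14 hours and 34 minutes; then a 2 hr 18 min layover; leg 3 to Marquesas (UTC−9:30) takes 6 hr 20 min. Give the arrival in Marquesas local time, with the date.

7:47 PM on Jun 15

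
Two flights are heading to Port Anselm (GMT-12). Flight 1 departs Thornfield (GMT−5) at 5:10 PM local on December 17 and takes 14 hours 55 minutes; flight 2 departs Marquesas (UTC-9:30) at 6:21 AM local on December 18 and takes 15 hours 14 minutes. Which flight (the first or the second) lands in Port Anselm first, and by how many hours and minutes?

Flight 1 in UTC: 5:10 PM + 5:00 = 10:10 PM on Dec 17.
+14 hours and 55 minutes → arrive 1:05 PM UTC on Dec 18.
Flight 2 in UTC: 6:21 AM + 9:30 = 3:51 PM on Dec 18.
+15 hours and 14 minutes → arrive 7:05 AM UTC on Dec 19.
Flight 1 lands earlier by 18 hours.

the first, by 18 hours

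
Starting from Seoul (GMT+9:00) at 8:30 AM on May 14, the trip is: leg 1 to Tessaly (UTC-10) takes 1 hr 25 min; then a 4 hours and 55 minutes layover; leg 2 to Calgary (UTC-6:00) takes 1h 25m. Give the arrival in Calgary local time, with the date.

1:15 AM on May 14

Convert departure to UTC: 8:30 AM − 9:00 = 11:30 PM UTC on May 13.
Add 1 hour 25 minutes leg 1 → 12:55 AM UTC (May 14).
Add 4 hours 55 minutes layover in Tessaly → 5:50 AM UTC.
Add 1 hour 25 minutes leg 2 → 7:15 AM UTC.
Calgary is UTC−6:00, so local arrival = 7:15 AM − 6:00 = 1:15 AM on May 14.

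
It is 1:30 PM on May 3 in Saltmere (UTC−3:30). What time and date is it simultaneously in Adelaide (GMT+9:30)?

2:30 AM on May 4

In UTC: 1:30 PM + 3:30 = 5:00 PM on May 3.
Adelaide is UTC+9:30: 5:00 PM + 9:30 = 2:30 AM on May 4.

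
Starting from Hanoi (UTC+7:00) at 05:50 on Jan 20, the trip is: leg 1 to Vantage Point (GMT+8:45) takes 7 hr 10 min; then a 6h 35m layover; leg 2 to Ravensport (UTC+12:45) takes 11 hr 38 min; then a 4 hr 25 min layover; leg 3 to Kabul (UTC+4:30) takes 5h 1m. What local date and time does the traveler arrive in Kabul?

14:09 on January 21

Convert departure to UTC: 05:50 − 7:00 = 22:50 UTC on Jan 19.
Add 7 hours and 10 minutes leg 1 → 06:00 UTC (Jan 20).
Add 6 hours 35 minutes layover in Vantage Point → 12:35 UTC.
Add 11 hours and 38 minutes leg 2 → 00:13 UTC (Jan 21).
Add 4 hours and 25 minutes layover in Ravensport → 04:38 UTC.
Add 5 hours 1 minute leg 3 → 09:39 UTC.
Kabul is UTC+4:30, so local arrival = 09:39 + 4:30 = 14:09 on Jan 21.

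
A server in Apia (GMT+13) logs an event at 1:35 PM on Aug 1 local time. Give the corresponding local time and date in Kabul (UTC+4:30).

Kabul is 8:30 behind Apia.
Shift by the zone difference: 1:35 PM − 8:30 = 5:05 AM on Aug 1 in Kabul.

5:05 AM on August 1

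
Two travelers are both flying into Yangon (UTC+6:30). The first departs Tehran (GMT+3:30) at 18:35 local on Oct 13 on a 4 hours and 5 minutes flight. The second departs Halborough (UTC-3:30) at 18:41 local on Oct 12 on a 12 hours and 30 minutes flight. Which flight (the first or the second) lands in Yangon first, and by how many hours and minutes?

the second, by 8 hours 29 minutes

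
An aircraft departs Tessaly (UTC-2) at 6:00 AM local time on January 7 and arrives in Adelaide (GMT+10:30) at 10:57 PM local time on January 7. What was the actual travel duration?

4 hours 27 minutes

Departure in UTC: 6:00 AM + 2:00 = 8:00 AM on Jan 7.
Arrival in UTC: 10:57 PM − 10:30 = 12:27 PM on Jan 7.
Elapsed = 12:27 PM − 8:00 AM = 4 hours 27 minutes.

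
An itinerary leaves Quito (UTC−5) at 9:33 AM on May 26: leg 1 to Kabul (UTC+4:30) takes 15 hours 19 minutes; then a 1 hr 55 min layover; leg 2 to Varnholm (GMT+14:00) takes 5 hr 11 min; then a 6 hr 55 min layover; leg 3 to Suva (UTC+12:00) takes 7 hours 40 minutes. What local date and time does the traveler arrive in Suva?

Convert departure to UTC: 9:33 AM + 5:00 = 2:33 PM UTC on May 26.
Add 15 hours and 19 minutes leg 1 → 5:52 AM UTC (May 27).
Add 1 hour and 55 minutes layover in Kabul → 7:47 AM UTC.
Add 5 hours and 11 minutes leg 2 → 12:58 PM UTC.
Add 6 hours 55 minutes layover in Varnholm → 7:53 PM UTC.
Add 7 hours 40 minutes leg 3 → 3:33 AM UTC (May 28).
Suva is UTC+12:00, so local arrival = 3:33 AM + 12:00 = 3:33 PM on May 28.

3:33 PM on May 28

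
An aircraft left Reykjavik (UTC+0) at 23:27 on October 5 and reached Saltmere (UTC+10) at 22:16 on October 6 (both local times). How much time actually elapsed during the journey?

12 hours 49 minutes

Departure is already UTC: 23:27 on Oct 5.
Arrival in UTC: 22:16 − 10:00 = 12:16 on Oct 6.
Elapsed = 12:16 − 23:27 (+1 day) = 12 hours 49 minutes.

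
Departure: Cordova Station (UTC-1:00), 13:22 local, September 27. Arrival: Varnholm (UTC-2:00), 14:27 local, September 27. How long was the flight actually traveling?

2 hours 5 minutes

Varnholm is 1:00 behind Cordova Station.
Clock-face elapsed time (ignoring zones) is 1 hour 5 minutes.
Actual elapsed = 1 hour 5 minutes + 1:00 = 2 hours 5 minutes.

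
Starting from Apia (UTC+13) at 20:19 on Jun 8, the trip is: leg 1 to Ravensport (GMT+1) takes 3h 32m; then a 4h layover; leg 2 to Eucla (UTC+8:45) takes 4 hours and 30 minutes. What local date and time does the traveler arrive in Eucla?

04:06 on Jun 9

Convert departure to UTC: 20:19 − 13:00 = 07:19 UTC on Jun 8.
Add 3 hours and 32 minutes leg 1 → 10:51 UTC.
Add 4 hours layover in Ravensport → 14:51 UTC.
Add 4 hours 30 minutes leg 2 → 19:21 UTC.
Eucla is UTC+8:45, so local arrival = 19:21 + 8:45 = 04:06 on Jun 9.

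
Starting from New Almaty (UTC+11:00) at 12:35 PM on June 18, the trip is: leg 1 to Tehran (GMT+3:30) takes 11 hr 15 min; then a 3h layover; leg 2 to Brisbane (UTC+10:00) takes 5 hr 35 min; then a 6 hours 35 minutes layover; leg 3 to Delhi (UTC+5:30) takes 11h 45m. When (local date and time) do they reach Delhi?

Convert departure to UTC: 12:35 PM − 11:00 = 1:35 AM UTC on Jun 18.
Add 11 hours and 15 minutes leg 1 → 12:50 PM UTC.
Add 3 hours layover in Tehran → 3:50 PM UTC.
Add 5 hours 35 minutes leg 2 → 9:25 PM UTC.
Add 6 hours and 35 minutes layover in Brisbane → 4:00 AM UTC (Jun 19).
Add 11 hours and 45 minutes leg 3 → 3:45 PM UTC.
Delhi is UTC+5:30, so local arrival = 3:45 PM + 5:30 = 9:15 PM on Jun 19.

9:15 PM on Jun 19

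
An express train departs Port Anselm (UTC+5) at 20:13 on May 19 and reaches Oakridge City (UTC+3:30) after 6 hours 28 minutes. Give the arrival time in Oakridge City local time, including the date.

01:11 on May 20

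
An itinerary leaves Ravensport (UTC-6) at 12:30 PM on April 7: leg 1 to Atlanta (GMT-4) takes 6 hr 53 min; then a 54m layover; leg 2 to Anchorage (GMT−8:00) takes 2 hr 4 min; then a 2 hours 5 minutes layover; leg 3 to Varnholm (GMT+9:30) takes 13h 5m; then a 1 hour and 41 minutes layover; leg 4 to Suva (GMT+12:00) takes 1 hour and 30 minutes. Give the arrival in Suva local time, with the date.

10:42 AM on Apr 9

Convert departure to UTC: 12:30 PM + 6:00 = 6:30 PM UTC on Apr 7.
Add 6 hours 53 minutes leg 1 → 1:23 AM UTC (Apr 8).
Add 54 minutes layover in Atlanta → 2:17 AM UTC.
Add 2 hours 4 minutes leg 2 → 4:21 AM UTC.
Add 2 hours and 5 minutes layover in Anchorage → 6:26 AM UTC.
Add 13 hours and 5 minutes leg 3 → 7:31 PM UTC.
Add 1 hour and 41 minutes layover in Varnholm → 9:12 PM UTC.
Add 1 hour 30 minutes leg 4 → 10:42 PM UTC.
Suva is UTC+12:00, so local arrival = 10:42 PM + 12:00 = 10:42 AM on Apr 9.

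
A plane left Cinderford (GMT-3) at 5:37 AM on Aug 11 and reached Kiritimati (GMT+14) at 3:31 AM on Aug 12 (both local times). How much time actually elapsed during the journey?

Kiritimati is 17:00 ahead of Cinderford.
Clock-face elapsed time (ignoring zones) is 21 hours 54 minutes.
Actual elapsed = 21 hours 54 minutes − 17:00 = 4 hours 54 minutes.

4 hours 54 minutes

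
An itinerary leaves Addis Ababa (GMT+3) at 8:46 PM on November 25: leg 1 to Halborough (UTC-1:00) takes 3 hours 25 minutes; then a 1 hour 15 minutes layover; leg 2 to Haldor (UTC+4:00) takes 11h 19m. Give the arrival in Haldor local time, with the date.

1:45 PM on Nov 26

Convert departure to UTC: 8:46 PM − 3:00 = 5:46 PM UTC on Nov 25.
Add 3 hours and 25 minutes leg 1 → 9:11 PM UTC.
Add 1 hour and 15 minutes layover in Halborough → 10:26 PM UTC.
Add 11 hours and 19 minutes leg 2 → 9:45 AM UTC (Nov 26).
Haldor is UTC+4:00, so local arrival = 9:45 AM + 4:00 = 1:45 PM on Nov 26.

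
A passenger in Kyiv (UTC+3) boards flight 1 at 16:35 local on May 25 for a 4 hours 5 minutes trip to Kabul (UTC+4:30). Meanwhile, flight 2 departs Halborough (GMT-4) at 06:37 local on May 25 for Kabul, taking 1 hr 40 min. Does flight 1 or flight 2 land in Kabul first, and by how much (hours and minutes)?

Flight 1 in UTC: 16:35 − 3:00 = 13:35 on May 25.
+4 hours 5 minutes → arrive 17:40 UTC on May 25.
Flight 2 in UTC: 06:37 + 4:00 = 10:37 on May 25.
+1 hour and 40 minutes → arrive 12:17 UTC on May 25.
Flight 2 lands earlier by 5 hours 23 minutes.

the second, by 5 hours 23 minutes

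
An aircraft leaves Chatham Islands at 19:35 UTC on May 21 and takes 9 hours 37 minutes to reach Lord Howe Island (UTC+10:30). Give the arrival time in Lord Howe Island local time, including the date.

Departure is given in UTC: 19:35 on May 21.
Add 9 hours 37 minutes → 05:12 UTC (May 22).
Lord Howe Island is UTC+10:30: 05:12 + 10:30 = 15:42 on May 22.

15:42 on May 22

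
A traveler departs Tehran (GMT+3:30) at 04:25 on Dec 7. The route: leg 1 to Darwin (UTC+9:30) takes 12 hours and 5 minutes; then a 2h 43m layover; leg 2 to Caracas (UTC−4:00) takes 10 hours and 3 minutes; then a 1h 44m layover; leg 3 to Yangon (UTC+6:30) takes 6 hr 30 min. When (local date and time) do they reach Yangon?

16:30 on December 8

Convert departure to UTC: 04:25 − 3:30 = 00:55 UTC on Dec 7.
Add 12 hours and 5 minutes leg 1 → 13:00 UTC.
Add 2 hours and 43 minutes layover in Darwin → 15:43 UTC.
Add 10 hours and 3 minutes leg 2 → 01:46 UTC (Dec 8).
Add 1 hour and 44 minutes layover in Caracas → 03:30 UTC.
Add 6 hours 30 minutes leg 3 → 10:00 UTC.
Yangon is UTC+6:30, so local arrival = 10:00 + 6:30 = 16:30 on Dec 8.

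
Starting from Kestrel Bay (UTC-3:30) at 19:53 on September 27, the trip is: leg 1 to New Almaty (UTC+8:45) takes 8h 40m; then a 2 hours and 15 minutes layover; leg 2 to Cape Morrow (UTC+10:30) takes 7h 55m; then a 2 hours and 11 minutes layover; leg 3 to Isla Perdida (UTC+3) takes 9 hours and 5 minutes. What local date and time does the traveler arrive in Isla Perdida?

08:29 on September 29

Convert departure to UTC: 19:53 + 3:30 = 23:23 UTC on Sep 27.
Add 8 hours 40 minutes leg 1 → 08:03 UTC (Sep 28).
Add 2 hours 15 minutes layover in New Almaty → 10:18 UTC.
Add 7 hours and 55 minutes leg 2 → 18:13 UTC.
Add 2 hours and 11 minutes layover in Cape Morrow → 20:24 UTC.
Add 9 hours 5 minutes leg 3 → 05:29 UTC (Sep 29).
Isla Perdida is UTC+3:00, so local arrival = 05:29 + 3:00 = 08:29 on Sep 29.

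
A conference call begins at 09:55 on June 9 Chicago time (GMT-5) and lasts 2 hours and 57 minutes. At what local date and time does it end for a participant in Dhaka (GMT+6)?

23:52 on June 9

Convert start to UTC: 09:55 + 5:00 = 14:55 UTC on Jun 9.
Add 2 hours and 57 minutes duration → 17:52 UTC.
Dhaka is UTC+6:00, so local end time = 17:52 + 6:00 = 23:52 on Jun 9.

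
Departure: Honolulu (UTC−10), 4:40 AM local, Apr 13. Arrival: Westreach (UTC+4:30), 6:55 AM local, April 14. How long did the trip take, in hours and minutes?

11 hours 45 minutes

Departure in UTC: 4:40 AM + 10:00 = 2:40 PM on Apr 13.
Arrival in UTC: 6:55 AM − 4:30 = 2:25 AM on Apr 14.
Elapsed = 2:25 AM − 2:40 PM (+1 day) = 11 hours 45 minutes.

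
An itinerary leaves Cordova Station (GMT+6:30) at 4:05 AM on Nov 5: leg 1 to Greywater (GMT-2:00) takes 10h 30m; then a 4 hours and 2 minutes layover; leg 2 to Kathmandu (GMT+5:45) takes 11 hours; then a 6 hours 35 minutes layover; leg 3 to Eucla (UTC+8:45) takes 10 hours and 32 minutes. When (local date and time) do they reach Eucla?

Convert departure to UTC: 4:05 AM − 6:30 = 9:35 PM UTC on Nov 4.
Add 10 hours and 30 minutes leg 1 → 8:05 AM UTC (Nov 5).
Add 4 hours and 2 minutes layover in Greywater → 12:07 PM UTC.
Add 11 hours leg 2 → 11:07 PM UTC.
Add 6 hours and 35 minutes layover in Kathmandu → 5:42 AM UTC (Nov 6).
Add 10 hours and 32 minutes leg 3 → 4:14 PM UTC.
Eucla is UTC+8:45, so local arrival = 4:14 PM + 8:45 = 12:59 AM on Nov 7.

12:59 AM on November 7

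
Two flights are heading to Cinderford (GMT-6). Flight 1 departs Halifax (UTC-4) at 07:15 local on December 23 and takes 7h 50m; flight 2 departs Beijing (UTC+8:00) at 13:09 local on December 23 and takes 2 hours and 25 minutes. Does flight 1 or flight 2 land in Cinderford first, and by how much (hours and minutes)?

the second, by 11 hours 31 minutes

Flight 1 in UTC: 07:15 + 4:00 = 11:15 on Dec 23.
+7 hours and 50 minutes → arrive 19:05 UTC on Dec 23.
Flight 2 in UTC: 13:09 − 8:00 = 05:09 on Dec 23.
+2 hours and 25 minutes → arrive 07:34 UTC on Dec 23.
Flight 2 lands earlier by 11 hours 31 minutes.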